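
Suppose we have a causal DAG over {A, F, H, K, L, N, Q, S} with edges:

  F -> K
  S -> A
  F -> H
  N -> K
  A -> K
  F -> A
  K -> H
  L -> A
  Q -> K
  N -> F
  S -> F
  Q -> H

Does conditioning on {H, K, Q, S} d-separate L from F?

No — L and F are not d-separated given {H, K, Q, S}.

We examine all 6 paths between L and F:
Path 1: L → A → K ← N → F
  A is a chain and A is not conditioned on; K is a collider and K is conditioned on, which opens it; N is a fork and N is not conditioned on — no node blocks this path, so it is active.
Path 2: L → A → K → H ← F
  K is a chain here and K is conditioned on, so the path is blocked at K.
Path 3: L → A → K ← Q → H ← F
  Q is a fork here and Q is conditioned on, so the path is blocked at Q.
Path 4: L → A → K ← F
  A is a chain and A is not conditioned on; K is a collider and K is conditioned on, which opens it — no node blocks this path, so it is active.
Path 5: L → A ← S → F
  S is a fork here and S is conditioned on, so the path is blocked at S.
Path 6: L → A ← F
  A is a collider and its descendant K is conditioned on, which opens it — no node blocks this path, so it is active.
Because an active path exists, L and F are not d-separated.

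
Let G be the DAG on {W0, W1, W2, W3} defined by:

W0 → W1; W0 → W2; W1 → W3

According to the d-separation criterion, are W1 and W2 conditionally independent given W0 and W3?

Yes

The only undirected path from W1 to W2 is:
Path 1: W1 ← W0 → W2
  W0 is a fork here and W0 is conditioned on, so the path is blocked at W0.
Since every path is blocked, d-separation holds.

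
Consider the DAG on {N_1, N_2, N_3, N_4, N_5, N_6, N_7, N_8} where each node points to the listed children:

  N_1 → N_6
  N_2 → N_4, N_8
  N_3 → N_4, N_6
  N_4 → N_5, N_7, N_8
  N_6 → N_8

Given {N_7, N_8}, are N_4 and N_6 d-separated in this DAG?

We examine all 3 paths between N_4 and N_6:
  1. N_4 ← N_2 → N_8 ← N_6 — N_2:fork[open]; N_8:collider[open] ⇒ active
  2. N_4 → N_8 ← N_6 — N_8:collider[open] ⇒ active
  3. N_4 ← N_3 → N_6 — N_3:fork[open] ⇒ active
At least one path is unblocked, so d-separation fails.

No — N_4 and N_6 are not d-separated given {N_7, N_8}.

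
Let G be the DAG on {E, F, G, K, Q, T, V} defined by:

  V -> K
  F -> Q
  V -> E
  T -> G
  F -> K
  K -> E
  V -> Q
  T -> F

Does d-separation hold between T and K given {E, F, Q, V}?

Yes — T and K are d-separated given {E, F, Q, V}.

We examine all 3 paths between T and K:
Path 1: T → F → K
  F is a chain here and F is conditioned on, so the path is blocked at F.
Path 2: T → F → Q ← V → E ← K
  F is a chain here and F is conditioned on, so the path is blocked at F.
Path 3: T → F → Q ← V → K
  F is a chain here and F is conditioned on, so the path is blocked at F.
Since every path is blocked, d-separation holds.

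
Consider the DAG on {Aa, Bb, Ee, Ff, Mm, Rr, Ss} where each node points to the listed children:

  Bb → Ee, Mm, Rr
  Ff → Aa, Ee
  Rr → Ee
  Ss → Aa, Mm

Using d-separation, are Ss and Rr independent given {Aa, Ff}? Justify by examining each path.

Yes

Enumerating the 4 paths from Ss to Rr and testing each for blocking by {Aa, Ff}:
Path 1: Ss → Aa ← Ff → Ee ← Bb → Rr
  Ff is a fork here and Ff is conditioned on, so the path is blocked at Ff.
Path 2: Ss → Aa ← Ff → Ee ← Rr
  Ff is a fork here and Ff is conditioned on, so the path is blocked at Ff.
Path 3: Ss → Mm ← Bb → Ee ← Rr
  Mm is a collider here and neither Mm nor any of its descendants is conditioned on, so the collider stays closed — the path is blocked at Mm.
Path 4: Ss → Mm ← Bb → Rr
  Mm is a collider here and neither Mm nor any of its descendants is conditioned on, so the collider stays closed — the path is blocked at Mm.
All paths are blocked; Ss ⊥ Rr | {Aa, Ff} holds.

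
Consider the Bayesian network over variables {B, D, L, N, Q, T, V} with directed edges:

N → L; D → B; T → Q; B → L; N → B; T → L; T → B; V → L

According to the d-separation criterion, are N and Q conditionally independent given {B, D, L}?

We examine all 4 paths between N and Q:
Path 1: N → L ← T → Q
  L is a collider and L is conditioned on, which opens it; T is a fork and T is not conditioned on — no node blocks this path, so it is active.
Path 2: N → L ← B ← T → Q
  B is a chain here and B is conditioned on, so the path is blocked at B.
Path 3: N → B ← T → Q
  B is a collider and B is conditioned on, which opens it; T is a fork and T is not conditioned on — no node blocks this path, so it is active.
Path 4: N → B → L ← T → Q
  B is a chain here and B is conditioned on, so the path is blocked at B.
Since the path N → L ← T → Q is active, N and Q are not d-separated given {B, D, L}.

No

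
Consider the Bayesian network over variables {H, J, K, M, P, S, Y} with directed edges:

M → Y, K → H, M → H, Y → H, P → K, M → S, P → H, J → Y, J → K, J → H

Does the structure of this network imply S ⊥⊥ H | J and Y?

Enumerating the 5 paths from S to H and testing each for blocking by {J, Y}:
Path 1: S ← M → Y ← J → H
  J is a fork here and J is conditioned on, so the path is blocked at J.
Path 2: S ← M → Y ← J → K → H
  J is a fork here and J is conditioned on, so the path is blocked at J.
Path 3: S ← M → Y ← J → K ← P → H
  J is a fork here and J is conditioned on, so the path is blocked at J.
Path 4: S ← M → Y → H
  Y is a chain here and Y is conditioned on, so the path is blocked at Y.
Path 5: S ← M → H
  M is a fork and M is not conditioned on — no node blocks this path, so it is active.
At least one path is unblocked, so d-separation fails.

No — S and H are not d-separated given {J, Y}.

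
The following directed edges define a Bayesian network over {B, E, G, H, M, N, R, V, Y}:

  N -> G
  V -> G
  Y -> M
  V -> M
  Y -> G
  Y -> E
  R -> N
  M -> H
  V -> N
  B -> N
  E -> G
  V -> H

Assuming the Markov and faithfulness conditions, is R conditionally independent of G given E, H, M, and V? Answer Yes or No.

6 paths connect R and G; each must be blocked for d-separation to hold:
Path 1: R → N → G
  N is a chain and N is not conditioned on — no node blocks this path, so it is active.
Path 2: R → N ← V → M ← Y → G
  N is a collider here and neither N nor any of its descendants is conditioned on, so the collider stays closed — the path is blocked at N.
Path 3: R → N ← V → M ← Y → E → G
  N is a collider here and neither N nor any of its descendants is conditioned on, so the collider stays closed — the path is blocked at N.
Path 4: R → N ← V → G
  N is a collider here and neither N nor any of its descendants is conditioned on, so the collider stays closed — the path is blocked at N.
Path 5: R → N ← V → H ← M ← Y → G
  N is a collider here and neither N nor any of its descendants is conditioned on, so the collider stays closed — the path is blocked at N.
Path 6: R → N ← V → H ← M ← Y → E → G
  N is a collider here and neither N nor any of its descendants is conditioned on, so the collider stays closed — the path is blocked at N.
At least one path is unblocked, so d-separation fails.

No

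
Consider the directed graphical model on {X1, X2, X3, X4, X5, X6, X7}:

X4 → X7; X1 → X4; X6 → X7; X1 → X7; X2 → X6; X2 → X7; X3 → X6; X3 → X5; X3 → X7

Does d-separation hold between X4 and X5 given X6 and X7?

We examine all 6 paths between X4 and X5:
Path 1: X4 ← X1 → X7 ← X3 → X5
  X1 is a fork and X1 is not conditioned on; X7 is a collider and X7 is conditioned on, which opens it; X3 is a fork and X3 is not conditioned on — no node blocks this path, so it is active.
Path 2: X4 ← X1 → X7 ← X6 ← X3 → X5
  X6 is a chain here and X6 is conditioned on, so the path is blocked at X6.
Path 3: X4 ← X1 → X7 ← X2 → X6 ← X3 → X5
  X1 is a fork and X1 is not conditioned on; X7 is a collider and X7 is conditioned on, which opens it; X2 is a fork and X2 is not conditioned on; X6 is a collider and X6 is conditioned on, which opens it; X3 is a fork and X3 is not conditioned on — no node blocks this path, so it is active.
Path 4: X4 → X7 ← X3 → X5
  X7 is a collider and X7 is conditioned on, which opens it; X3 is a fork and X3 is not conditioned on — no node blocks this path, so it is active.
Path 5: X4 → X7 ← X6 ← X3 → X5
  X6 is a chain here and X6 is conditioned on, so the path is blocked at X6.
Path 6: X4 → X7 ← X2 → X6 ← X3 → X5
  X7 is a collider and X7 is conditioned on, which opens it; X2 is a fork and X2 is not conditioned on; X6 is a collider and X6 is conditioned on, which opens it; X3 is a fork and X3 is not conditioned on — no node blocks this path, so it is active.
Because an active path exists, X4 and X5 are not d-separated.

No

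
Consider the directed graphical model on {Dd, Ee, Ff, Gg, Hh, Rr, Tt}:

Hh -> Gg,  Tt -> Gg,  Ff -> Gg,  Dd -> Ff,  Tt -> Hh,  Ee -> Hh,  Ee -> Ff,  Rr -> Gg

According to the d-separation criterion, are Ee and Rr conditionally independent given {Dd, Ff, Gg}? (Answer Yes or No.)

There are 3 undirected paths between Ee and Rr; checking each against the conditioning set {Dd, Ff, Gg}:
Path 1: Ee → Ff → Gg ← Rr
  Ff is a chain here and Ff is conditioned on, so the path is blocked at Ff.
Path 2: Ee → Hh → Gg ← Rr
  Hh is a chain and Hh is not conditioned on; Gg is a collider and Gg is conditioned on, which opens it — no node blocks this path, so it is active.
Path 3: Ee → Hh ← Tt → Gg ← Rr
  Hh is a collider and its descendant Gg is conditioned on, which opens it; Tt is a fork and Tt is not conditioned on; Gg is a collider and Gg is conditioned on, which opens it — no node blocks this path, so it is active.
Since the path Ee → Hh → Gg ← Rr is active, Ee and Rr are not d-separated given {Dd, Ff, Gg}.

No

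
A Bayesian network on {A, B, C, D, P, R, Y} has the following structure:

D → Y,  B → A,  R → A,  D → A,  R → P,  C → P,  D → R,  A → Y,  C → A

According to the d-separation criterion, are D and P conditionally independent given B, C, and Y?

Enumerating the 6 paths from D to P and testing each for blocking by {B, C, Y}:
  1. D → Y ← A ← C → P — Y:collider[open]; A:chain[open]; C:fork[blocks] ⇒ blocked
  2. D → Y ← A ← R → P — Y:collider[open]; A:chain[open]; R:fork[open] ⇒ active
  3. D → A ← C → P — A:collider[open]; C:fork[blocks] ⇒ blocked
  4. D → A ← R → P — A:collider[open]; R:fork[open] ⇒ active
  5. D → R → A ← C → P — R:chain[open]; A:collider[open]; C:fork[blocks] ⇒ blocked
  6. D → R → P — R:chain[open] ⇒ active
Since the path D → Y ← A ← R → P is active, D and P are not d-separated given {B, C, Y}.

No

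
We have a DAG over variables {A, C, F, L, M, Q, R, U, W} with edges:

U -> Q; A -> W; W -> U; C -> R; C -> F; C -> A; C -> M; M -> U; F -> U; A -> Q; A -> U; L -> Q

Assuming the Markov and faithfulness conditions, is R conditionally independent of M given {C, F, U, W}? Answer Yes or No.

Yes

There are 5 undirected paths between R and M; checking each against the conditioning set {C, F, U, W}:
  1. R ← C → M — C:fork[blocks] ⇒ blocked
  2. R ← C → A → Q ← U ← M — C:fork[blocks]; A:chain[open]; Q:collider[blocks]; U:chain[blocks] ⇒ blocked
  3. R ← C → A → U ← M — C:fork[blocks]; A:chain[open]; U:collider[open] ⇒ blocked
  4. R ← C → A → W → U ← M — C:fork[blocks]; A:chain[open]; W:chain[blocks]; U:collider[open] ⇒ blocked
  5. R ← C → F → U ← M — C:fork[blocks]; F:chain[blocks]; U:collider[open] ⇒ blocked
Every path is blocked, so R and M are d-separated given {C, F, U, W}.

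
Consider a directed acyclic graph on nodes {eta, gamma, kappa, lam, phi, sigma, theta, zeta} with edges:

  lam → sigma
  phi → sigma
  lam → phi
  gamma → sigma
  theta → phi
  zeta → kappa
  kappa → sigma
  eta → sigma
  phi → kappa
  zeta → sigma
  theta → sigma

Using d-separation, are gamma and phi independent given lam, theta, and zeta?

Enumerating the 5 paths from gamma to phi and testing each for blocking by {lam, theta, zeta}:
  1. gamma → sigma ← kappa ← phi — sigma:collider[blocks]; kappa:chain[open] ⇒ blocked
  2. gamma → sigma ← theta → phi — sigma:collider[blocks]; theta:fork[blocks] ⇒ blocked
  3. gamma → sigma ← lam → phi — sigma:collider[blocks]; lam:fork[blocks] ⇒ blocked
  4. gamma → sigma ← phi — sigma:collider[blocks] ⇒ blocked
  5. gamma → sigma ← zeta → kappa ← phi — sigma:collider[blocks]; zeta:fork[blocks]; kappa:collider[blocks] ⇒ blocked
Since every path is blocked, d-separation holds.

Yes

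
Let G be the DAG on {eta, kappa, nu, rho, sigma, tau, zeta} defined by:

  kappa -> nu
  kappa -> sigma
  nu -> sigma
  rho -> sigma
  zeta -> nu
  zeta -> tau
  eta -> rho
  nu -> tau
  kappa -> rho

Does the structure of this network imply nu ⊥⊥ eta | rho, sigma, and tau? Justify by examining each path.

No

Enumerating the 4 paths from nu to eta and testing each for blocking by {rho, sigma, tau}:
Path 1: nu → sigma ← rho ← eta
  rho is a chain here and rho is conditioned on, so the path is blocked at rho.
Path 2: nu → sigma ← kappa → rho ← eta
  sigma is a collider and sigma is conditioned on, which opens it; kappa is a fork and kappa is not conditioned on; rho is a collider and rho is conditioned on, which opens it — no node blocks this path, so it is active.
Path 3: nu ← kappa → sigma ← rho ← eta
  rho is a chain here and rho is conditioned on, so the path is blocked at rho.
Path 4: nu ← kappa → rho ← eta
  kappa is a fork and kappa is not conditioned on; rho is a collider and rho is conditioned on, which opens it — no node blocks this path, so it is active.
At least one path is unblocked, so d-separation fails.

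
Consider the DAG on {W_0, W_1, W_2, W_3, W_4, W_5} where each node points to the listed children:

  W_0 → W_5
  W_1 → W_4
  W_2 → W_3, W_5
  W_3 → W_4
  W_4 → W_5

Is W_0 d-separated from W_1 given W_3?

Enumerating the 2 paths from W_0 to W_1 and testing each for blocking by {W_3}:
  1. W_0 → W_5 ← W_2 → W_3 → W_4 ← W_1 — W_5:collider[blocks]; W_2:fork[open]; W_3:chain[blocks]; W_4:collider[blocks] ⇒ blocked
  2. W_0 → W_5 ← W_4 ← W_1 — W_5:collider[blocks]; W_4:chain[open] ⇒ blocked
All paths are blocked; W_0 ⊥ W_1 | {W_3} holds.

Yes — W_0 and W_1 are d-separated given {W_3}.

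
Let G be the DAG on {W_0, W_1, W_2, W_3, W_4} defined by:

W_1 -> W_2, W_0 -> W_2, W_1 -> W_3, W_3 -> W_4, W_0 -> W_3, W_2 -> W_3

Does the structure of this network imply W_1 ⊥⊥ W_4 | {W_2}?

No

We examine all 3 paths between W_1 and W_4:
Path 1: W_1 → W_2 ← W_0 → W_3 → W_4
  W_2 is a collider and W_2 is conditioned on, which opens it; W_0 is a fork and W_0 is not conditioned on; W_3 is a chain and W_3 is not conditioned on — no node blocks this path, so it is active.
Path 2: W_1 → W_2 → W_3 → W_4
  W_2 is a chain here and W_2 is conditioned on, so the path is blocked at W_2.
Path 3: W_1 → W_3 → W_4
  W_3 is a chain and W_3 is not conditioned on — no node blocks this path, so it is active.
At least one path is unblocked, so d-separation fails.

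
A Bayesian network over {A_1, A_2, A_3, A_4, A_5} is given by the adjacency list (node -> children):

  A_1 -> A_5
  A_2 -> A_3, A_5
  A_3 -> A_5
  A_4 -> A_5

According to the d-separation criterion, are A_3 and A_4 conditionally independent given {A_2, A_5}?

No

There are 2 undirected paths between A_3 and A_4; checking each against the conditioning set {A_2, A_5}:
Path 1: A_3 ← A_2 → A_5 ← A_4
  A_2 is a fork here and A_2 is conditioned on, so the path is blocked at A_2.
Path 2: A_3 → A_5 ← A_4
  A_5 is a collider and A_5 is conditioned on, which opens it — no node blocks this path, so it is active.
At least one path is unblocked, so d-separation fails.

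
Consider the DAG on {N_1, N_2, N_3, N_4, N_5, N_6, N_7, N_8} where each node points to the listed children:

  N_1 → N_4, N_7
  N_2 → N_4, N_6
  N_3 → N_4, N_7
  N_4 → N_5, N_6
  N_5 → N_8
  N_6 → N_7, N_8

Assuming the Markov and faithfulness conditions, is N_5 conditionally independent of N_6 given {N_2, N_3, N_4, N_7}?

Yes — N_5 and N_6 are d-separated given {N_2, N_3, N_4, N_7}.

There are 5 undirected paths between N_5 and N_6; checking each against the conditioning set {N_2, N_3, N_4, N_7}:
Path 1: N_5 → N_8 ← N_6
  N_8 is a collider here and neither N_8 nor any of its descendants is conditioned on, so the collider stays closed — the path is blocked at N_8.
Path 2: N_5 ← N_4 ← N_3 → N_7 ← N_6
  N_4 is a chain here and N_4 is conditioned on, so the path is blocked at N_4.
Path 3: N_5 ← N_4 → N_6
  N_4 is a fork here and N_4 is conditioned on, so the path is blocked at N_4.
Path 4: N_5 ← N_4 ← N_2 → N_6
  N_4 is a chain here and N_4 is conditioned on, so the path is blocked at N_4.
Path 5: N_5 ← N_4 ← N_1 → N_7 ← N_6
  N_4 is a chain here and N_4 is conditioned on, so the path is blocked at N_4.
Every path is blocked, so N_5 and N_6 are d-separated given {N_2, N_3, N_4, N_7}.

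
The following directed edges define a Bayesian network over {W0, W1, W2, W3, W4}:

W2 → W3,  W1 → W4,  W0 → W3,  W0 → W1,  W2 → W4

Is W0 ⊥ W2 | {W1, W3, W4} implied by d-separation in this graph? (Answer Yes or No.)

2 paths connect W0 and W2; each must be blocked for d-separation to hold:
Path 1: W0 → W1 → W4 ← W2
  W1 is a chain here and W1 is conditioned on, so the path is blocked at W1.
Path 2: W0 → W3 ← W2
  W3 is a collider and W3 is conditioned on, which opens it — no node blocks this path, so it is active.
At least one path is unblocked, so d-separation fails.

No — W0 and W2 are not d-separated given {W1, W3, W4}.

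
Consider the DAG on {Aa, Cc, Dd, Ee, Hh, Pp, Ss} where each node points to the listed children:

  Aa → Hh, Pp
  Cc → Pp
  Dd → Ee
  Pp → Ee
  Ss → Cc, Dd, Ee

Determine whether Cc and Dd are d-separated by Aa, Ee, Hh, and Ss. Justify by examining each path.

No

Enumerating the 4 paths from Cc to Dd and testing each for blocking by {Aa, Ee, Hh, Ss}:
Path 1: Cc → Pp → Ee ← Dd
  Pp is a chain and Pp is not conditioned on; Ee is a collider and Ee is conditioned on, which opens it — no node blocks this path, so it is active.
Path 2: Cc → Pp → Ee ← Ss → Dd
  Ss is a fork here and Ss is conditioned on, so the path is blocked at Ss.
Path 3: Cc ← Ss → Dd
  Ss is a fork here and Ss is conditioned on, so the path is blocked at Ss.
Path 4: Cc ← Ss → Ee ← Dd
  Ss is a fork here and Ss is conditioned on, so the path is blocked at Ss.
Because an active path exists, Cc and Dd are not d-separated.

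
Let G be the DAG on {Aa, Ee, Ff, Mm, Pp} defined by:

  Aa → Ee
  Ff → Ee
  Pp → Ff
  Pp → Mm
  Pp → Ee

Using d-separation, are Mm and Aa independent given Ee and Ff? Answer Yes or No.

2 paths connect Mm and Aa; each must be blocked for d-separation to hold:
Path 1: Mm ← Pp → Ff → Ee ← Aa
  Ff is a chain here and Ff is conditioned on, so the path is blocked at Ff.
Path 2: Mm ← Pp → Ee ← Aa
  Pp is a fork and Pp is not conditioned on; Ee is a collider and Ee is conditioned on, which opens it — no node blocks this path, so it is active.
At least one path is unblocked, so d-separation fails.

No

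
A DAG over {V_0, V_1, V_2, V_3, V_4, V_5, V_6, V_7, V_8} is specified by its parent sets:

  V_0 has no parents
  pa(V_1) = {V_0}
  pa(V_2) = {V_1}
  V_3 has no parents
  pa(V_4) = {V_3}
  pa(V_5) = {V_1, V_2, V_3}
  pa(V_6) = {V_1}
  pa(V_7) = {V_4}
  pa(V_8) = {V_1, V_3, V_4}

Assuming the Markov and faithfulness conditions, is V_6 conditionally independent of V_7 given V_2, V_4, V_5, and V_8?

Enumerating the 6 paths from V_6 to V_7 and testing each for blocking by {V_2, V_4, V_5, V_8}:
Path 1: V_6 ← V_1 → V_8 ← V_3 → V_4 → V_7
  V_4 is a chain here and V_4 is conditioned on, so the path is blocked at V_4.
Path 2: V_6 ← V_1 → V_8 ← V_4 → V_7
  V_4 is a fork here and V_4 is conditioned on, so the path is blocked at V_4.
Path 3: V_6 ← V_1 → V_2 → V_5 ← V_3 → V_8 ← V_4 → V_7
  V_2 is a chain here and V_2 is conditioned on, so the path is blocked at V_2.
Path 4: V_6 ← V_1 → V_2 → V_5 ← V_3 → V_4 → V_7
  V_2 is a chain here and V_2 is conditioned on, so the path is blocked at V_2.
Path 5: V_6 ← V_1 → V_5 ← V_3 → V_8 ← V_4 → V_7
  V_4 is a fork here and V_4 is conditioned on, so the path is blocked at V_4.
Path 6: V_6 ← V_1 → V_5 ← V_3 → V_4 → V_7
  V_4 is a chain here and V_4 is conditioned on, so the path is blocked at V_4.
Every path is blocked, so V_6 and V_7 are d-separated given {V_2, V_4, V_5, V_8}.

Yes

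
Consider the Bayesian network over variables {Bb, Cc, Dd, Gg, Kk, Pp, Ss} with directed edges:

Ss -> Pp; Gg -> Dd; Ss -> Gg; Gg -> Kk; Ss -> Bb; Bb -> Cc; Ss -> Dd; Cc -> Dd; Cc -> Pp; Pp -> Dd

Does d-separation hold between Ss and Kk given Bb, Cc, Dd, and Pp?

We examine all 6 paths between Ss and Kk:
Path 1: Ss → Pp ← Cc → Dd ← Gg → Kk
  Cc is a fork here and Cc is conditioned on, so the path is blocked at Cc.
Path 2: Ss → Pp → Dd ← Gg → Kk
  Pp is a chain here and Pp is conditioned on, so the path is blocked at Pp.
Path 3: Ss → Bb → Cc → Pp → Dd ← Gg → Kk
  Bb is a chain here and Bb is conditioned on, so the path is blocked at Bb.
Path 4: Ss → Bb → Cc → Dd ← Gg → Kk
  Bb is a chain here and Bb is conditioned on, so the path is blocked at Bb.
Path 5: Ss → Dd ← Gg → Kk
  Dd is a collider and Dd is conditioned on, which opens it; Gg is a fork and Gg is not conditioned on — no node blocks this path, so it is active.
Path 6: Ss → Gg → Kk
  Gg is a chain and Gg is not conditioned on — no node blocks this path, so it is active.
Because an active path exists, Ss and Kk are not d-separated.

No — Ss and Kk are not d-separated given {Bb, Cc, Dd, Pp}.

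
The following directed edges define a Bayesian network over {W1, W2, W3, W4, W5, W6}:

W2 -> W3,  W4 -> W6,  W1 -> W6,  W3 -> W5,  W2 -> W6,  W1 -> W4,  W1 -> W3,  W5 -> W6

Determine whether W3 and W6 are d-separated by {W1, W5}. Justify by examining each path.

4 paths connect W3 and W6; each must be blocked for d-separation to hold:
Path 1: W3 → W5 → W6
  W5 is a chain here and W5 is conditioned on, so the path is blocked at W5.
Path 2: W3 ← W2 → W6
  W2 is a fork and W2 is not conditioned on — no node blocks this path, so it is active.
Path 3: W3 ← W1 → W6
  W1 is a fork here and W1 is conditioned on, so the path is blocked at W1.
Path 4: W3 ← W1 → W4 → W6
  W1 is a fork here and W1 is conditioned on, so the path is blocked at W1.
Because an active path exists, W3 and W6 are not d-separated.

No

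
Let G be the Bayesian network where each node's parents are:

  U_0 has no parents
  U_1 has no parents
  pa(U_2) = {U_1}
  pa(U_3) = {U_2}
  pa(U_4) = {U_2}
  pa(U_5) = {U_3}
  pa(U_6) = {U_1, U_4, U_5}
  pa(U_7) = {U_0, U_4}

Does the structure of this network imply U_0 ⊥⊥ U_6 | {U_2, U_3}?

3 paths connect U_0 and U_6; each must be blocked for d-separation to hold:
Path 1: U_0 → U_7 ← U_4 ← U_2 → U_3 → U_5 → U_6
  U_7 is a collider here and neither U_7 nor any of its descendants is conditioned on, so the collider stays closed — the path is blocked at U_7.
Path 2: U_0 → U_7 ← U_4 ← U_2 ← U_1 → U_6
  U_7 is a collider here and neither U_7 nor any of its descendants is conditioned on, so the collider stays closed — the path is blocked at U_7.
Path 3: U_0 → U_7 ← U_4 → U_6
  U_7 is a collider here and neither U_7 nor any of its descendants is conditioned on, so the collider stays closed — the path is blocked at U_7.
Every path is blocked, so U_0 and U_6 are d-separated given {U_2, U_3}.

Yes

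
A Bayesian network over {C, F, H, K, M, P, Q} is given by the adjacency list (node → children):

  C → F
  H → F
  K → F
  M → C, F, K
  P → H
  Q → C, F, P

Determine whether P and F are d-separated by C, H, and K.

Enumerating the 5 paths from P to F and testing each for blocking by {C, H, K}:
Path 1: P ← Q → F
  Q is a fork and Q is not conditioned on — no node blocks this path, so it is active.
Path 2: P ← Q → C ← M → F
  Q is a fork and Q is not conditioned on; C is a collider and C is conditioned on, which opens it; M is a fork and M is not conditioned on — no node blocks this path, so it is active.
Path 3: P ← Q → C ← M → K → F
  K is a chain here and K is conditioned on, so the path is blocked at K.
Path 4: P ← Q → C → F
  C is a chain here and C is conditioned on, so the path is blocked at C.
Path 5: P → H → F
  H is a chain here and H is conditioned on, so the path is blocked at H.
Because an active path exists, P and F are not d-separated.

No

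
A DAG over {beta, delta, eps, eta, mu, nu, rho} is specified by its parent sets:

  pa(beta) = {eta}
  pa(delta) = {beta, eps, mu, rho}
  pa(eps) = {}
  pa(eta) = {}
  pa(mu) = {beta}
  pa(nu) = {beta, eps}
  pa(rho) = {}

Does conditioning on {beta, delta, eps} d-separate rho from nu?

Yes

3 paths connect rho and nu; each must be blocked for d-separation to hold:
Path 1: rho → delta ← beta → nu
  beta is a fork here and beta is conditioned on, so the path is blocked at beta.
Path 2: rho → delta ← mu ← beta → nu
  beta is a fork here and beta is conditioned on, so the path is blocked at beta.
Path 3: rho → delta ← eps → nu
  eps is a fork here and eps is conditioned on, so the path is blocked at eps.
Every path is blocked, so rho and nu are d-separated given {beta, delta, eps}.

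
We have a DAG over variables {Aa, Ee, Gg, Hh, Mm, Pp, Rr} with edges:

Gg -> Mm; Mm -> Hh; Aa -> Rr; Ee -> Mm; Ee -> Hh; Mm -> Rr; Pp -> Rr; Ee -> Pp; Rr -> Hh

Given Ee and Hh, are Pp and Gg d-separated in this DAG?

We examine all 6 paths between Pp and Gg:
  1. Pp → Rr → Hh ← Mm ← Gg — Rr:chain[open]; Hh:collider[open]; Mm:chain[open] ⇒ active
  2. Pp → Rr → Hh ← Ee → Mm ← Gg — Rr:chain[open]; Hh:collider[open]; Ee:fork[blocks]; Mm:collider[open] ⇒ blocked
  3. Pp → Rr ← Mm ← Gg — Rr:collider[open]; Mm:chain[open] ⇒ active
  4. Pp ← Ee → Hh ← Rr ← Mm ← Gg — Ee:fork[blocks]; Hh:collider[open]; Rr:chain[open]; Mm:chain[open] ⇒ blocked
  5. Pp ← Ee → Hh ← Mm ← Gg — Ee:fork[blocks]; Hh:collider[open]; Mm:chain[open] ⇒ blocked
  6. Pp ← Ee → Mm ← Gg — Ee:fork[blocks]; Mm:collider[open] ⇒ blocked
Because an active path exists, Pp and Gg are not d-separated.

No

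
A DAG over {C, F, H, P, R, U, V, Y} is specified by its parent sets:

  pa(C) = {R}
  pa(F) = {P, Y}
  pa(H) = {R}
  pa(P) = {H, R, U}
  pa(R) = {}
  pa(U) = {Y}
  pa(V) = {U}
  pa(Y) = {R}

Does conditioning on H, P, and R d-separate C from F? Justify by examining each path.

Enumerating the 6 paths from C to F and testing each for blocking by {H, P, R}:
Path 1: C ← R → H → P → F
  R is a fork here and R is conditioned on, so the path is blocked at R.
Path 2: C ← R → H → P ← U ← Y → F
  R is a fork here and R is conditioned on, so the path is blocked at R.
Path 3: C ← R → P → F
  R is a fork here and R is conditioned on, so the path is blocked at R.
Path 4: C ← R → P ← U ← Y → F
  R is a fork here and R is conditioned on, so the path is blocked at R.
Path 5: C ← R → Y → F
  R is a fork here and R is conditioned on, so the path is blocked at R.
Path 6: C ← R → Y → U → P → F
  R is a fork here and R is conditioned on, so the path is blocked at R.
All paths are blocked; C ⊥ F | {H, P, R} holds.

Yes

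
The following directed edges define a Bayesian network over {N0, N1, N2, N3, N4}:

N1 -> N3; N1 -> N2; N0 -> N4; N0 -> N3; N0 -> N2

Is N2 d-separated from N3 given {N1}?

No

Enumerating the 2 paths from N2 to N3 and testing each for blocking by {N1}:
Path 1: N2 ← N1 → N3
  N1 is a fork here and N1 is conditioned on, so the path is blocked at N1.
Path 2: N2 ← N0 → N3
  N0 is a fork and N0 is not conditioned on — no node blocks this path, so it is active.
Because an active path exists, N2 and N3 are not d-separated.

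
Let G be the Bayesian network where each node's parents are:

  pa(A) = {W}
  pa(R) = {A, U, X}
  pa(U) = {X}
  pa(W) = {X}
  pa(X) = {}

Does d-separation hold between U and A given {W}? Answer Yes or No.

4 paths connect U and A; each must be blocked for d-separation to hold:
Path 1: U → R ← X → W → A
  R is a collider here and neither R nor any of its descendants is conditioned on, so the collider stays closed — the path is blocked at R.
Path 2: U → R ← A
  R is a collider here and neither R nor any of its descendants is conditioned on, so the collider stays closed — the path is blocked at R.
Path 3: U ← X → R ← A
  R is a collider here and neither R nor any of its descendants is conditioned on, so the collider stays closed — the path is blocked at R.
Path 4: U ← X → W → A
  W is a chain here and W is conditioned on, so the path is blocked at W.
All paths are blocked; U ⊥ A | {W} holds.

Yes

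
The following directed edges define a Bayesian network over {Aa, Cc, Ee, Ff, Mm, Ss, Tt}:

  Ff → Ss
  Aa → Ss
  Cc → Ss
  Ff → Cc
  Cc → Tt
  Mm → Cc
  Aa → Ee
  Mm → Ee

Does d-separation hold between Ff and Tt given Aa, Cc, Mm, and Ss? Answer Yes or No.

Yes

There are 3 undirected paths between Ff and Tt; checking each against the conditioning set {Aa, Cc, Mm, Ss}:
Path 1: Ff → Ss ← Cc → Tt
  Cc is a fork here and Cc is conditioned on, so the path is blocked at Cc.
Path 2: Ff → Ss ← Aa → Ee ← Mm → Cc → Tt
  Aa is a fork here and Aa is conditioned on, so the path is blocked at Aa.
Path 3: Ff → Cc → Tt
  Cc is a chain here and Cc is conditioned on, so the path is blocked at Cc.
All paths are blocked; Ff ⊥ Tt | {Aa, Cc, Mm, Ss} holds.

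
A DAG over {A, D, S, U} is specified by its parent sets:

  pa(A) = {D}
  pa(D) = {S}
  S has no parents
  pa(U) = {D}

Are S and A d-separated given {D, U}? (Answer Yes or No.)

Yes

There is one path between S and A:
  1. S → D → A — D:chain[blocks] ⇒ blocked
Since every path is blocked, d-separation holds.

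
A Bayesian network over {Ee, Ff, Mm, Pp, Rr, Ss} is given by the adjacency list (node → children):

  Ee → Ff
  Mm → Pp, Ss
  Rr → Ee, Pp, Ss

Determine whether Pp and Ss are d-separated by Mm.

No — Pp and Ss are not d-separated given {Mm}.

Enumerating the 2 paths from Pp to Ss and testing each for blocking by {Mm}:
Path 1: Pp ← Mm → Ss
  Mm is a fork here and Mm is conditioned on, so the path is blocked at Mm.
Path 2: Pp ← Rr → Ss
  Rr is a fork and Rr is not conditioned on — no node blocks this path, so it is active.
Since the path Pp ← Rr → Ss is active, Pp and Ss are not d-separated given {Mm}.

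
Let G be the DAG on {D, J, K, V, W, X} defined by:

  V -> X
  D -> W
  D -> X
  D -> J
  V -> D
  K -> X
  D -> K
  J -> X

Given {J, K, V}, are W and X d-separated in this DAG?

There are 4 undirected paths between W and X; checking each against the conditioning set {J, K, V}:
  1. W ← D ← V → X — D:chain[open]; V:fork[blocks] ⇒ blocked
  2. W ← D → J → X — D:fork[open]; J:chain[blocks] ⇒ blocked
  3. W ← D → X — D:fork[open] ⇒ active
  4. W ← D → K → X — D:fork[open]; K:chain[blocks] ⇒ blocked
Since the path W ← D → X is active, W and X are not d-separated given {J, K, V}.

No — W and X are not d-separated given {J, K, V}.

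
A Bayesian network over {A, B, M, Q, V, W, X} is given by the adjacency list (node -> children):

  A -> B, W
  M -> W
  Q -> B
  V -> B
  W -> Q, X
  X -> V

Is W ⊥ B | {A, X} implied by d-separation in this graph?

Enumerating the 3 paths from W to B and testing each for blocking by {A, X}:
Path 1: W → Q → B
  Q is a chain and Q is not conditioned on — no node blocks this path, so it is active.
Path 2: W → X → V → B
  X is a chain here and X is conditioned on, so the path is blocked at X.
Path 3: W ← A → B
  A is a fork here and A is conditioned on, so the path is blocked at A.
Because an active path exists, W and B are not d-separated.

No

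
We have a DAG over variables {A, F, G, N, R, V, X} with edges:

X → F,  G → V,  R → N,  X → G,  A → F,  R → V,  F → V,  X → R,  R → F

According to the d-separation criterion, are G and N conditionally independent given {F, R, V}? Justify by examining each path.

There are 6 undirected paths between G and N; checking each against the conditioning set {F, R, V}:
Path 1: G → V ← F ← X → R → N
  F is a chain here and F is conditioned on, so the path is blocked at F.
Path 2: G → V ← F ← R → N
  F is a chain here and F is conditioned on, so the path is blocked at F.
Path 3: G → V ← R → N
  R is a fork here and R is conditioned on, so the path is blocked at R.
Path 4: G ← X → F → V ← R → N
  F is a chain here and F is conditioned on, so the path is blocked at F.
Path 5: G ← X → F ← R → N
  R is a fork here and R is conditioned on, so the path is blocked at R.
Path 6: G ← X → R → N
  R is a chain here and R is conditioned on, so the path is blocked at R.
Since every path is blocked, d-separation holds.

Yes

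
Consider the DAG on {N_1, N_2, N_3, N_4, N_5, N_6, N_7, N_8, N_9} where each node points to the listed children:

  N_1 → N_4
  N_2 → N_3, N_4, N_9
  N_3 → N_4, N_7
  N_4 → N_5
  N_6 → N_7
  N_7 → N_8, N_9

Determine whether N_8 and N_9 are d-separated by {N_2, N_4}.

There are 3 undirected paths between N_8 and N_9; checking each against the conditioning set {N_2, N_4}:
Path 1: N_8 ← N_7 → N_9
  N_7 is a fork and N_7 is not conditioned on — no node blocks this path, so it is active.
Path 2: N_8 ← N_7 ← N_3 → N_4 ← N_2 → N_9
  N_2 is a fork here and N_2 is conditioned on, so the path is blocked at N_2.
Path 3: N_8 ← N_7 ← N_3 ← N_2 → N_9
  N_2 is a fork here and N_2 is conditioned on, so the path is blocked at N_2.
Because an active path exists, N_8 and N_9 are not d-separated.

No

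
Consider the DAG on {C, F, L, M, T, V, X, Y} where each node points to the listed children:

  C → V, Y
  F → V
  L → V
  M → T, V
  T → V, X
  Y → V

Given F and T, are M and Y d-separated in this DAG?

We examine all 4 paths between M and Y:
Path 1: M → T → V ← Y
  T is a chain here and T is conditioned on, so the path is blocked at T.
Path 2: M → T → V ← C → Y
  T is a chain here and T is conditioned on, so the path is blocked at T.
Path 3: M → V ← Y
  V is a collider here and neither V nor any of its descendants is conditioned on, so the collider stays closed — the path is blocked at V.
Path 4: M → V ← C → Y
  V is a collider here and neither V nor any of its descendants is conditioned on, so the collider stays closed — the path is blocked at V.
Every path is blocked, so M and Y are d-separated given {F, T}.

Yes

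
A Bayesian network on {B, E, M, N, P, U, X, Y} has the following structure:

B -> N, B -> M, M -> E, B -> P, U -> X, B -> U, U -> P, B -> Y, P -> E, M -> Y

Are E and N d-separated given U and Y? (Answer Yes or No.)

No

Enumerating the 4 paths from E to N and testing each for blocking by {U, Y}:
  1. E ← M ← B → N — M:chain[open]; B:fork[open] ⇒ active
  2. E ← M → Y ← B → N — M:fork[open]; Y:collider[open]; B:fork[open] ⇒ active
  3. E ← P ← B → N — P:chain[open]; B:fork[open] ⇒ active
  4. E ← P ← U ← B → N — P:chain[open]; U:chain[blocks]; B:fork[open] ⇒ blocked
Because an active path exists, E and N are not d-separated.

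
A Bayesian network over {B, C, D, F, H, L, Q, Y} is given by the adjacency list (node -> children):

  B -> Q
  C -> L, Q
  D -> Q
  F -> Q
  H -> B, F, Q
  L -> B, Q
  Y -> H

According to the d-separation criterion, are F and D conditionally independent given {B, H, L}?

5 paths connect F and D; each must be blocked for d-separation to hold:
Path 1: F → Q ← D
  Q is a collider here and neither Q nor any of its descendants is conditioned on, so the collider stays closed — the path is blocked at Q.
Path 2: F ← H → Q ← D
  H is a fork here and H is conditioned on, so the path is blocked at H.
Path 3: F ← H → B → Q ← D
  H is a fork here and H is conditioned on, so the path is blocked at H.
Path 4: F ← H → B ← L → Q ← D
  H is a fork here and H is conditioned on, so the path is blocked at H.
Path 5: F ← H → B ← L ← C → Q ← D
  H is a fork here and H is conditioned on, so the path is blocked at H.
Since every path is blocked, d-separation holds.

Yes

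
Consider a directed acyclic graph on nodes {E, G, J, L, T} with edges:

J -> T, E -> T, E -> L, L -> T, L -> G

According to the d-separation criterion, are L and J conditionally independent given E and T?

No

Enumerating the 2 paths from L to J and testing each for blocking by {E, T}:
Path 1: L ← E → T ← J
  E is a fork here and E is conditioned on, so the path is blocked at E.
Path 2: L → T ← J
  T is a collider and T is conditioned on, which opens it — no node blocks this path, so it is active.
Since the path L → T ← J is active, L and J are not d-separated given {E, T}.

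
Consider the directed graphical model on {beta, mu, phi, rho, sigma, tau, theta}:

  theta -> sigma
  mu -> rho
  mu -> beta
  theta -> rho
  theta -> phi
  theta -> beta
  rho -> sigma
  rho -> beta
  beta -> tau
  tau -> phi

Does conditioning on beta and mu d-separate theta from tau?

Yes

6 paths connect theta and tau; each must be blocked for d-separation to hold:
Path 1: theta → sigma ← rho ← mu → beta → tau
  sigma is a collider here and neither sigma nor any of its descendants is conditioned on, so the collider stays closed — the path is blocked at sigma.
Path 2: theta → sigma ← rho → beta → tau
  sigma is a collider here and neither sigma nor any of its descendants is conditioned on, so the collider stays closed — the path is blocked at sigma.
Path 3: theta → phi ← tau
  phi is a collider here and neither phi nor any of its descendants is conditioned on, so the collider stays closed — the path is blocked at phi.
Path 4: theta → beta → tau
  beta is a chain here and beta is conditioned on, so the path is blocked at beta.
Path 5: theta → rho ← mu → beta → tau
  mu is a fork here and mu is conditioned on, so the path is blocked at mu.
Path 6: theta → rho → beta → tau
  beta is a chain here and beta is conditioned on, so the path is blocked at beta.
All paths are blocked; theta ⊥ tau | {beta, mu} holds.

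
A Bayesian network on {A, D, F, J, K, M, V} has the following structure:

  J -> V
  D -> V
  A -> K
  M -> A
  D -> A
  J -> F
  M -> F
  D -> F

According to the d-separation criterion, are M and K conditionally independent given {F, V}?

We examine all 3 paths between M and K:
  1. M → F ← J → V ← D → A → K — F:collider[open]; J:fork[open]; V:collider[open]; D:fork[open]; A:chain[open] ⇒ active
  2. M → F ← D → A → K — F:collider[open]; D:fork[open]; A:chain[open] ⇒ active
  3. M → A → K — A:chain[open] ⇒ active
Since the path M → F ← J → V ← D → A → K is active, M and K are not d-separated given {F, V}.

No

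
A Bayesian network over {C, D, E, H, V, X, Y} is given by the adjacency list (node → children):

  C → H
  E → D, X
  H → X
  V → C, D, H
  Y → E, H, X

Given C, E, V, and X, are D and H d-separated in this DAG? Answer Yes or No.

There are 6 undirected paths between D and H; checking each against the conditioning set {C, E, V, X}:
Path 1: D ← E → X ← H
  E is a fork here and E is conditioned on, so the path is blocked at E.
Path 2: D ← E → X ← Y → H
  E is a fork here and E is conditioned on, so the path is blocked at E.
Path 3: D ← E ← Y → H
  E is a chain here and E is conditioned on, so the path is blocked at E.
Path 4: D ← E ← Y → X ← H
  E is a chain here and E is conditioned on, so the path is blocked at E.
Path 5: D ← V → H
  V is a fork here and V is conditioned on, so the path is blocked at V.
Path 6: D ← V → C → H
  V is a fork here and V is conditioned on, so the path is blocked at V.
Every path is blocked, so D and H are d-separated given {C, E, V, X}.

Yes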